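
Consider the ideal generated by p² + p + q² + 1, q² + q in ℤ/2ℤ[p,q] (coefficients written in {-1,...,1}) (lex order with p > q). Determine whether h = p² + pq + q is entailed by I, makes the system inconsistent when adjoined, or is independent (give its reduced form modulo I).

Adjoining p² + pq + q makes the ideal the whole ring: the system is inconsistent.

First compute the reduced Gröbner basis of I by Buchberger's algorithm.
f_1 = p² + p + q² + 1, LT = p².
f_2 = q² + q, LT = q².

The S-polynomials (S(f_1,f_2)) all reduce to 0 modulo the current basis, so we have a Gröbner basis.
Inter-reduce: drop elements whose leading term is divisible by another's, tail-reduce, and make monic.
Reduced Gröbner basis: {p² + p + q + 1, q² + q}.
Label its elements g_1 = p² + p + q + 1, g_2 = q² + q.

Reduce h = p² + pq + q modulo G:
  leading term p²: subtract (1)·g_1 from p² + pq + q → pq + p + 1
  leading term pq: no divisor's leading term divides it; move pq to the remainder.
  leading term p: no divisor's leading term divides it; move p to the remainder.
  leading term 1: no divisor's leading term divides it; move 1 to the remainder.
  normal form = pq + p + 1.
The normal form is nonzero, so h ∉ I. Since h minus its normal form lies in I, I + (h) = I + (r) where r = pq + p + 1; decide whether this ideal is the whole ring.
Run Buchberger on G together with r (pairs among the g_i already reduce to 0 since G is a Gröbner basis):
g_1 = p² + p + q + 1, LT = p².
g_2 = q² + q, LT = q².
r = pq + p + 1, LT = pq.

S(g_1,r): lcm = p²q. S = p² + pq + p + q² + q.
  leading term p²: subtract (1)·g_1 from p² + pq + p + q² + q → pq + q² + 1
  leading term pq: subtract (1)·r from pq + q² + 1 → p + q²
  leading term p: no divisor's leading term divides it; move p to the remainder.
  leading term q²: subtract (1)·g_2 from q² → q
  leading term q: no divisor's leading term divides it; move q to the remainder.
  remainder p + q ≠ 0; add m_4 = p + q to the basis.

S(g_2,r): lcm = pq². S = q.
  leading term q: no divisor's leading term divides it; move q to the remainder.
  remainder q ≠ 0; add m_5 = q to the basis.

S(r,m_4): lcm = pq. S = p + q² + 1.
  leading term p: subtract (1)·m_4 from p + q² + 1 → q² + q + 1
  leading term q²: subtract (1)·g_2 from q² + q + 1 → 1
  leading term 1: no divisor's leading term divides it; move 1 to the remainder.
  remainder 1 ≠ 0; add m_6 = 1 to the basis.

The other S-polynomials (S(g_1,g_2), S(g_1,m_4), S(g_2,m_4), S(g_1,m_5), S(g_2,m_5), S(r,m_5), S(m_4,m_5), S(g_1,m_6), S(g_2,m_6), S(r,m_6), S(m_4,m_6), S(m_5,m_6)) all reduce to 0 modulo the current basis, so we have a Gröbner basis.
Inter-reduce: drop elements whose leading term is divisible by another's, tail-reduce, and make monic.
Reduced Gröbner basis: {1}.
The reduced Gröbner basis of I + (h) is {1}: the ideal is the whole ring, so the enlarged system has no common solution — adjoining h is inconsistent.

The remainder on division by a Gröbner basis is unique — it is the normal form.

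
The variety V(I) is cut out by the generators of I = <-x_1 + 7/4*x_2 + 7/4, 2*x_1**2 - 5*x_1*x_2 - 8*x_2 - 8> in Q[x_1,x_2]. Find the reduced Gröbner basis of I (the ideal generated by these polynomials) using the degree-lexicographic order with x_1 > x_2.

f_1 = -x_1 + 7/4*x_2 + 7/4, LT = x_1.
f_2 = 2*x_1**2 - 5*x_1*x_2 - 8*x_2 - 8, LT = x_1**2.

S(f_1,f_2): lcm = x_1**2. S = 3/4*x_1*x_2 - 7/4*x_1 + 4*x_2 + 4.
  leading term x_1*x_2: subtract (-3/4*x_2)·f_1 from 3/4*x_1*x_2 - 7/4*x_1 + 4*x_2 + 4 → 21/16*x_2**2 - 7/4*x_1 + 85/16*x_2 + 4
  leading term x_2**2: no divisor's leading term divides it; move 21/16*x_2**2 to the remainder.
  leading term x_1: subtract (7/4)·f_1 from -7/4*x_1 + 85/16*x_2 + 4 → 9/4*x_2 + 15/16
  leading term x_2: no divisor's leading term divides it; move 9/4*x_2 to the remainder.
  leading term 1: no divisor's leading term divides it; move 15/16 to the remainder.
  remainder 21/16*x_2**2 + 9/4*x_2 + 15/16 ≠ 0; add g_3 = 21/16*x_2**2 + 9/4*x_2 + 15/16 to the basis.

The other S-polynomials (S(f_1,g_3), S(f_2,g_3)) all reduce to 0 modulo the current basis, so we have a Gröbner basis.
Inter-reduce: drop elements whose leading term is divisible by another's, tail-reduce, and make monic.

G = {x_2**2 + 12/7*x_2 + 5/7, x_1 - 7/4*x_2 - 7/4}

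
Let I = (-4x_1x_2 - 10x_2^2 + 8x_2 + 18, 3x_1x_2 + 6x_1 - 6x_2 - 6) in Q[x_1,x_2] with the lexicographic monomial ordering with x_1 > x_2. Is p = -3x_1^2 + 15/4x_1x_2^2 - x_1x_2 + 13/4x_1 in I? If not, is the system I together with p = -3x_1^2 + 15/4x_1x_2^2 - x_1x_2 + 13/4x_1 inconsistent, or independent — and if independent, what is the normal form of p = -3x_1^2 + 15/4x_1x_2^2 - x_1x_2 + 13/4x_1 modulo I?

First compute the reduced Gröbner basis of I by Buchberger's algorithm.
f_1 = -4x_1x_2 - 10x_2^2 + 8x_2 + 18, LT = x_1x_2.
f_2 = 3x_1x_2 + 6x_1 - 6x_2 - 6, LT = x_1x_2.

S(f_1,f_2): lcm = x_1x_2. S = -2x_1 + 5/2x_2^2 - 5/2.
  reduce S modulo (f_1, f_2):
  remainder -2x_1 + 5/2x_2^2 - 5/2 ≠ 0; add h_3 = -2x_1 + 5/2x_2^2 - 5/2 to the basis.

S(f_1,h_3): lcm = x_1x_2. S = 5/4x_2^3 + 5/2x_2^2 - 13/4x_2 - 9/2.
  reduce S modulo (f_1, f_2, h_3):
  remainder 5/4x_2^3 + 5/2x_2^2 - 13/4x_2 - 9/2 ≠ 0; add h_4 = 5/4x_2^3 + 5/2x_2^2 - 13/4x_2 - 9/2 to the basis.

The other S-polynomials (S(f_2,h_3), S(f_1,h_4), S(f_2,h_4), S(h_3,h_4)) all reduce to 0 modulo the current basis, so we have a Gröbner basis.
Inter-reduce: drop elements whose leading term is divisible by another's, tail-reduce, and make monic.
Reduced Gröbner basis: {x_1 - 5/4x_2^2 + 5/4, x_2^3 + 2x_2^2 - 13/5x_2 - 18/5}.
Label its elements g_1 = x_1 - 5/4x_2^2 + 5/4, g_2 = x_2^3 + 2x_2^2 - 13/5x_2 - 18/5.

Reduce p = -3x_1^2 + 15/4x_1x_2^2 - x_1x_2 + 13/4x_1 modulo G:
  leading term x_1^2: subtract (-3x_1)·g_1 from -3x_1^2 + 15/4x_1x_2^2 - x_1x_2 + 13/4x_1 → -x_1x_2 + 7x_1
  leading term x_1x_2: subtract (-x_2)·g_1 from -x_1x_2 + 7x_1 → 7x_1 - 5/4x_2^3 + 5/4x_2
  leading term x_1: subtract (7)·g_1 from 7x_1 - 5/4x_2^3 + 5/4x_2 → -5/4x_2^3 + 35/4x_2^2 + 5/4x_2 - 35/4
  leading term x_2^3: subtract (-5/4)·g_2 from -5/4x_2^3 + 35/4x_2^2 + 5/4x_2 - 35/4 → 45/4x_2^2 - 2x_2 - 53/4
  leading term x_2^2: no divisor's leading term divides it; move 45/4x_2^2 to the remainder.
  leading term x_2: no divisor's leading term divides it; move -2x_2 to the remainder.
  leading term 1: no divisor's leading term divides it; move -53/4 to the remainder.
  normal form = 45/4x_2^2 - 2x_2 - 53/4.
The normal form is nonzero, so p ∉ I. Since p minus its normal form lies in I, I + (p) = I + (r) where r = 45/4x_2^2 - 2x_2 - 53/4; decide whether this ideal is the whole ring.
Run Buchberger on G together with r (pairs among the g_i already reduce to 0 since G is a Gröbner basis):
g_1 = x_1 - 5/4x_2^2 + 5/4, LT = x_1.
g_2 = x_2^3 + 2x_2^2 - 13/5x_2 - 18/5, LT = x_2^3.
r = 45/4x_2^2 - 2x_2 - 53/4, LT = x_2^2.

S(g_2,r): lcm = x_2^3. S = 98/45x_2^2 - 64/45x_2 - 18/5.
  reduce S modulo (g_1, g_2, r):
  remainder -2096/2025x_2 - 2096/2025 ≠ 0; add m_4 = -2096/2025x_2 - 2096/2025 to the basis.

The other S-polynomials (S(g_1,g_2), S(g_1,r), S(g_1,m_4), S(g_2,m_4), S(r,m_4)) all reduce to 0 modulo the current basis, so we have a Gröbner basis.
Inter-reduce: drop elements whose leading term is divisible by another's, tail-reduce, and make monic.
Reduced Gröbner basis: {x_1, x_2 + 1}.
The reduced Gröbner basis of I + (p) is {x_1, x_2 + 1} ≠ {1}, a proper ideal, so the enlarged system stays consistent: p is independent of I, with normal form 45/4x_2^2 - 2x_2 - 53/4.

-3x_1^2 + 15/4x_1x_2^2 - x_1x_2 + 13/4x_1 is independent of I; its normal form modulo I is 45/4x_2^2 - 2x_2 - 53/4.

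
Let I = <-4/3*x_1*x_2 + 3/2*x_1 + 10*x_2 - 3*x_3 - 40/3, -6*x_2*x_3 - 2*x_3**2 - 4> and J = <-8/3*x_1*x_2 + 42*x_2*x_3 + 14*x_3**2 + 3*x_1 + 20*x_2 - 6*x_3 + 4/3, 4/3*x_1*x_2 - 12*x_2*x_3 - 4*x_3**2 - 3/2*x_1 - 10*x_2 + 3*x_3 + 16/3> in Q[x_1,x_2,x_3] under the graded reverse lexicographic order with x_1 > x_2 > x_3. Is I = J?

Yes, the ideals are equal.

Equality of ideals is decidable: compute both reduced Gröbner bases (unique for the ordering) and check whether they agree.
Buchberger on the first generating set:
f_1 = -4/3*x_1*x_2 + 3/2*x_1 + 10*x_2 - 3*x_3 - 40/3, LT = x_1*x_2.
f_2 = -6*x_2*x_3 - 2*x_3**2 - 4, LT = x_2*x_3.

S(f_1,f_2): lcm = x_1*x_2*x_3. S = -1/3*x_1*x_3**2 - 9/8*x_1*x_3 - 15/2*x_2*x_3 + 9/4*x_3**2 - 2/3*x_1 + 10*x_3.
  leading term x_1*x_3**2: no divisor's leading term divides it; move -1/3*x_1*x_3**2 to the remainder.
  leading term x_1*x_3: no divisor's leading term divides it; move -9/8*x_1*x_3 to the remainder.
  leading term x_2*x_3: subtract (5/4)·f_2 from -15/2*x_2*x_3 + 9/4*x_3**2 - 2/3*x_1 + 10*x_3 → 19/4*x_3**2 - 2/3*x_1 + 10*x_3 + 5
  leading term x_3**2: no divisor's leading term divides it; move 19/4*x_3**2 to the remainder.
  leading term x_1: no divisor's leading term divides it; move -2/3*x_1 to the remainder.
  leading term x_3: no divisor's leading term divides it; move 10*x_3 to the remainder.
  leading term 1: no divisor's leading term divides it; move 5 to the remainder.
  remainder -1/3*x_1*x_3**2 - 9/8*x_1*x_3 + 19/4*x_3**2 - 2/3*x_1 + 10*x_3 + 5 ≠ 0; add g_3 = -1/3*x_1*x_3**2 - 9/8*x_1*x_3 + 19/4*x_3**2 - 2/3*x_1 + 10*x_3 + 5 to the basis.

The other S-polynomials (S(f_1,g_3), S(f_2,g_3)) all reduce to 0 modulo the current basis, so we have a Gröbner basis.
Inter-reduce: drop elements whose leading term is divisible by another's, tail-reduce, and make monic.
Reduced Gröbner basis: {x_1*x_3**2 + 27/8*x_1*x_3 - 57/4*x_3**2 + 2*x_1 - 30*x_3 - 15, x_1*x_2 - 9/8*x_1 - 15/2*x_2 + 9/4*x_3 + 10, x_2*x_3 + 1/3*x_3**2 + 2/3}.

Buchberger on the second generating set:
h_1 = -8/3*x_1*x_2 + 42*x_2*x_3 + 14*x_3**2 + 3*x_1 + 20*x_2 - 6*x_3 + 4/3, LT = x_1*x_2.
h_2 = 4/3*x_1*x_2 - 12*x_2*x_3 - 4*x_3**2 - 3/2*x_1 - 10*x_2 + 3*x_3 + 16/3, LT = x_1*x_2.

S(h_1,h_2): lcm = x_1*x_2. S = -27/4*x_2*x_3 - 9/4*x_3**2 - 9/2.
  leading term x_2*x_3: no divisor's leading term divides it; move -27/4*x_2*x_3 to the remainder.
  leading term x_3**2: no divisor's leading term divides it; move -9/4*x_3**2 to the remainder.
  leading term 1: no divisor's leading term divides it; move -9/2 to the remainder.
  remainder -27/4*x_2*x_3 - 9/4*x_3**2 - 9/2 ≠ 0; add k_3 = -27/4*x_2*x_3 - 9/4*x_3**2 - 9/2 to the basis.

S(h_1,k_3): lcm = x_1*x_2*x_3. S = -1/3*x_1*x_3**2 - 63/4*x_2*x_3**2 - 21/4*x_3**3 - 9/8*x_1*x_3 - 15/2*x_2*x_3 + 9/4*x_3**2 - 2/3*x_1 - 1/2*x_3.
  leading term x_1*x_3**2: no divisor's leading term divides it; move -1/3*x_1*x_3**2 to the remainder.
  leading term x_2*x_3**2: subtract (7/3*x_3)·k_3 from -63/4*x_2*x_3**2 - 21/4*x_3**3 - 9/8*x_1*x_3 - 15/2*x_2*x_3 + 9/4*x_3**2 - 2/3*x_1 - 1/2*x_3 → -9/8*x_1*x_3 - 15/2*x_2*x_3 + 9/4*x_3**2 - 2/3*x_1 + 10*x_3
  leading term x_1*x_3: no divisor's leading term divides it; move -9/8*x_1*x_3 to the remainder.
  leading term x_2*x_3: subtract (10/9)·k_3 from -15/2*x_2*x_3 + 9/4*x_3**2 - 2/3*x_1 + 10*x_3 → 19/4*x_3**2 - 2/3*x_1 + 10*x_3 + 5
  leading term x_3**2: no divisor's leading term divides it; move 19/4*x_3**2 to the remainder.
  leading term x_1: no divisor's leading term divides it; move -2/3*x_1 to the remainder.
  leading term x_3: no divisor's leading term divides it; move 10*x_3 to the remainder.
  leading term 1: no divisor's leading term divides it; move 5 to the remainder.
  remainder -1/3*x_1*x_3**2 - 9/8*x_1*x_3 + 19/4*x_3**2 - 2/3*x_1 + 10*x_3 + 5 ≠ 0; add k_4 = -1/3*x_1*x_3**2 - 9/8*x_1*x_3 + 19/4*x_3**2 - 2/3*x_1 + 10*x_3 + 5 to the basis.

The other S-polynomials (S(h_2,k_3), S(h_1,k_4), S(h_2,k_4), S(k_3,k_4)) all reduce to 0 modulo the current basis, so we have a Gröbner basis.
Inter-reduce: drop elements whose leading term is divisible by another's, tail-reduce, and make monic.
Reduced Gröbner basis: {x_1*x_3**2 + 27/8*x_1*x_3 - 57/4*x_3**2 + 2*x_1 - 30*x_3 - 15, x_1*x_2 - 9/8*x_1 - 15/2*x_2 + 9/4*x_3 + 10, x_2*x_3 + 1/3*x_3**2 + 2/3}.

The two bases agree; hence the ideals are identical.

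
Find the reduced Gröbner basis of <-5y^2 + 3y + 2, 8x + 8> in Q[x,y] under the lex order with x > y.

The reduced Gröbner basis is the canonical form of the ideal for this ordering.

f_1 = -5y^2 + 3y + 2, LT = y^2.
f_2 = 8x + 8, LT = x.

The S-polynomials (S(f_1,f_2)) all reduce to 0 modulo the current basis, so we have a Gröbner basis.

G = {x + 1, y^2 - 3/5y - 2/5}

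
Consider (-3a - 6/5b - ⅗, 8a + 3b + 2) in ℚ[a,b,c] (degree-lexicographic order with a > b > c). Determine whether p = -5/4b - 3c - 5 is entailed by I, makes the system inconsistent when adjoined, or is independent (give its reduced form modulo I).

-5/4b - 3c - 5 is independent of I; its normal form modulo I is -3c - 15/2.

First compute the reduced Gröbner basis of I by Buchberger's algorithm.
f_1 = -3a - 6/5b - ⅗, LT = a.
f_2 = 8a + 3b + 2, LT = a.

S(f_1,f_2): lcm = a. S = 1/40b - 1/20.
  reduce S modulo (f_1, f_2):
  remainder 1/40b - 1/20 ≠ 0; add h_3 = 1/40b - 1/20 to the basis.

The other S-polynomials (S(f_1,h_3), S(f_2,h_3)) all reduce to 0 modulo the current basis, so we have a Gröbner basis.
Inter-reduce: drop elements whose leading term is divisible by another's, tail-reduce, and make monic.
Reduced Gröbner basis: {a + 1, b - 2}.
Label its elements g_1 = a + 1, g_2 = b - 2.

Reduce p = -5/4b - 3c - 5 modulo G:
  leading term b: subtract (-5/4)·g_2 from -5/4b - 3c - 5 → -3c - 15/2
  leading term c: no divisor's leading term divides it; move -3c to the remainder.
  leading term 1: no divisor's leading term divides it; move -15/2 to the remainder.
  normal form = -3c - 15/2.
The normal form is nonzero, so p ∉ I. Since p minus its normal form lies in I, I + (p) = I + (r) where r = -3c - 15/2; decide whether this ideal is the whole ring.
Run Buchberger on G together with r (pairs among the g_i already reduce to 0 since G is a Gröbner basis):
g_1 = a + 1, LT = a.
g_2 = b - 2, LT = b.
r = -3c - 15/2, LT = c.

The S-polynomials (S(g_1,g_2), S(g_1,r), S(g_2,r)) all reduce to 0 modulo the current basis, so we have a Gröbner basis.
Inter-reduce: drop elements whose leading term is divisible by another's, tail-reduce, and make monic.
Reduced Gröbner basis: {a + 1, b - 2, c + 5/2}.
The reduced Gröbner basis of I + (p) is {a + 1, b - 2, c + 5/2} ≠ {1}, a proper ideal, so the enlarged system stays consistent: p is independent of I, with normal form -3c - 15/2.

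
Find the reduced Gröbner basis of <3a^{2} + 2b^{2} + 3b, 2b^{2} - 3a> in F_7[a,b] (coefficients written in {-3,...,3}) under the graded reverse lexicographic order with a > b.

G = {a^{2} + a + b, b^{2} + 2a}

f_1 = 3a^{2} + 2b^{2} + 3b, LT = a^{2}.
f_2 = 2b^{2} - 3a, LT = b^{2}.

The S-polynomials (S(f_1,f_2)) all reduce to 0 modulo the current basis, so we have a Gröbner basis.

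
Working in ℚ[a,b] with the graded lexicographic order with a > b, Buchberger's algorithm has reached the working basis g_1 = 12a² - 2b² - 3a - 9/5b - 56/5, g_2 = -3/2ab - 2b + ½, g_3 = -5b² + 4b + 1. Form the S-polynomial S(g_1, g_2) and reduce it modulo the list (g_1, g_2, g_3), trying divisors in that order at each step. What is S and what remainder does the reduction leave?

lcm(LM(g_1), LM(g_2)) = a²b.
S = (lcm/LT(g_1))·g_1 − (lcm/LT(g_2))·g_2 = -⅙b³ - 19/12ab - 3/20b² + ⅓a - 14/15b.
Reduce S modulo (g_1, g_2, g_3) in that order:
  leading term b³: subtract (1/30b)·g_3 from -⅙b³ - 19/12ab - 3/20b² + ⅓a - 14/15b → -19/12ab - 17/60b² + ⅓a - 29/30b
  leading term ab: subtract (19/18)·g_2 from -19/12ab - 17/60b² + ⅓a - 29/30b → -17/60b² + ⅓a + 103/90b - 19/36
  leading term b²: subtract (17/300)·g_3 from -17/60b² + ⅓a + 103/90b - 19/36 → ⅓a + 413/450b - 263/450
  leading term a: no divisor's leading term divides it; move ⅓a to the remainder.
  leading term b: no divisor's leading term divides it; move 413/450b to the remainder.
  leading term 1: no divisor's leading term divides it; move -263/450 to the remainder.
The remainder ⅓a + 413/450b - 263/450 is nonzero, so it would be added as the next basis element.

S(g_1, g_2) = -⅙b³ - 19/12ab - 3/20b² + ⅓a - 14/15b; remainder on division = ⅓a + 413/450b - 263/450.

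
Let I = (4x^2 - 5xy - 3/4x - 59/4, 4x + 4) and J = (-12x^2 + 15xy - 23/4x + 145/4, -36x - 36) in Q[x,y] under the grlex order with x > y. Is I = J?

Yes, the ideals are equal.

For a fixed monomial order, each ideal has a unique reduced Gröbner basis; comparing bases decides equality.
Buchberger on the first generating set:
f_1 = 4x^2 - 5xy - 3/4x - 59/4, LT = x^2.
f_2 = 4x + 4, LT = x.

S(f_1,f_2): lcm = x^2. S = -5/4xy - 19/16x - 59/16.
  leading term xy: subtract (-5/16y)·f_2 from -5/4xy - 19/16x - 59/16 → -19/16x + 5/4y - 59/16
  leading term x: subtract (-19/64)·f_2 from -19/16x + 5/4y - 59/16 → 5/4y - 5/2
  leading term y: no divisor's leading term divides it; move 5/4y to the remainder.
  leading term 1: no divisor's leading term divides it; move -5/2 to the remainder.
  remainder 5/4y - 5/2 ≠ 0; add g_3 = 5/4y - 5/2 to the basis.

The other S-polynomials (S(f_1,g_3), S(f_2,g_3)) all reduce to 0 modulo the current basis, so we have a Gröbner basis.
Inter-reduce: drop elements whose leading term is divisible by another's, tail-reduce, and make monic.
Reduced Gröbner basis: {x + 1, y - 2}.

Buchberger on the second generating set:
h_1 = -12x^2 + 15xy - 23/4x + 145/4, LT = x^2.
h_2 = -36x - 36, LT = x.

S(h_1,h_2): lcm = x^2. S = -5/4xy - 25/48x - 145/48.
  leading term xy: subtract (5/144y)·h_2 from -5/4xy - 25/48x - 145/48 → -25/48x + 5/4y - 145/48
  leading term x: subtract (25/1728)·h_2 from -25/48x + 5/4y - 145/48 → 5/4y - 5/2
  leading term y: no divisor's leading term divides it; move 5/4y to the remainder.
  leading term 1: no divisor's leading term divides it; move -5/2 to the remainder.
  remainder 5/4y - 5/2 ≠ 0; add k_3 = 5/4y - 5/2 to the basis.

The other S-polynomials (S(h_1,k_3), S(h_2,k_3)) all reduce to 0 modulo the current basis, so we have a Gröbner basis.
Inter-reduce: drop elements whose leading term is divisible by another's, tail-reduce, and make monic.
Reduced Gröbner basis: {x + 1, y - 2}.

Same reduced basis, so the two generating sets span the same ideal.
The same test decides containment: I ⊆ J iff every generator of I reduces to 0 modulo a Gröbner basis of J.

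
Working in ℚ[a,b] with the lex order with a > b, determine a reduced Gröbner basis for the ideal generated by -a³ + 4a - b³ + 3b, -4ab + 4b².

Buchberger's algorithm terminates because the ascending chain of leading-term ideals stabilizes.

f_1 = -a³ + 4a - b³ + 3b, LT = a³.
f_2 = -4ab + 4b², LT = ab.

S(f_1,f_2): lcm = a³b. S = a²b² - 4ab + b⁴ - 3b².
  reduce S modulo (f_1, f_2):
  remainder 2b⁴ - 7b² ≠ 0; add g_3 = 2b⁴ - 7b² to the basis.

The other S-polynomials (S(f_1,g_3), S(f_2,g_3)) all reduce to 0 modulo the current basis, so we have a Gröbner basis.

G = {a³ - 4a + b³ - 3b, ab - b², b⁴ - 7/2b²}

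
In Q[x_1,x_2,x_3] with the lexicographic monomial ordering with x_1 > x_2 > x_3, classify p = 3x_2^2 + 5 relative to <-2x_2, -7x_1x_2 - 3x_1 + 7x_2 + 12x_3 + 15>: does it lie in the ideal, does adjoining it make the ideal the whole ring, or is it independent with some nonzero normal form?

Adjoining 3x_2^2 + 5 makes the ideal the whole ring: the system is inconsistent.

First compute the reduced Gröbner basis of I by Buchberger's algorithm.
f_1 = -2x_2, LT = x_2.
f_2 = -7x_1x_2 - 3x_1 + 7x_2 + 12x_3 + 15, LT = x_1x_2.

S(f_1,f_2): lcm = x_1x_2. S = -3/7x_1 + x_2 + 12/7x_3 + 15/7.
  leading term x_1: no divisor's leading term divides it; move -3/7x_1 to the remainder.
  leading term x_2: subtract (-1/2)·f_1 from x_2 + 12/7x_3 + 15/7 → 12/7x_3 + 15/7
  leading term x_3: no divisor's leading term divides it; move 12/7x_3 to the remainder.
  leading term 1: no divisor's leading term divides it; move 15/7 to the remainder.
  remainder -3/7x_1 + 12/7x_3 + 15/7 ≠ 0; add h_3 = -3/7x_1 + 12/7x_3 + 15/7 to the basis.

The other S-polynomials (S(f_1,h_3), S(f_2,h_3)) all reduce to 0 modulo the current basis, so we have a Gröbner basis.
Inter-reduce: drop elements whose leading term is divisible by another's, tail-reduce, and make monic.
Reduced Gröbner basis: {x_1 - 4x_3 - 5, x_2}.
Label its elements g_1 = x_1 - 4x_3 - 5, g_2 = x_2.

Reduce p = 3x_2^2 + 5 modulo G:
  leading term x_2^2: subtract (3x_2)·g_2 from 3x_2^2 + 5 → 5
  leading term 1: no divisor's leading term divides it; move 5 to the remainder.
  normal form = 5.
The normal form is nonzero, so p ∉ I. Since p minus its normal form lies in I, I + (p) = I + (r) where r = 5; decide whether this ideal is the whole ring.
Here r = 5 is a nonzero constant, hence a unit: 1 ∈ I + (p), the Gröbner basis of I + (p) is {1}, and the enlarged system has no common solution — adjoining p is inconsistent.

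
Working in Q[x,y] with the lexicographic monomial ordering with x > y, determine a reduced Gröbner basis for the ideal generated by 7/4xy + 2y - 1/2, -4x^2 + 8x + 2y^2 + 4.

G = {x - 7/4y^3 + 127/14y - 22/7, y^4 - 254/49y^2 + 120/49y - 8/49}

f_1 = 7/4xy + 2y - 1/2, LT = xy.
f_2 = -4x^2 + 8x + 2y^2 + 4, LT = x^2.

S(f_1,f_2): lcm = x^2y. S = 22/7xy - 2/7x + 1/2y^3 + y.
  leading term xy: subtract (88/49)·f_1 from 22/7xy - 2/7x + 1/2y^3 + y → -2/7x + 1/2y^3 - 127/49y + 44/49
  leading term x: no divisor's leading term divides it; move -2/7x to the remainder.
  leading term y^3: no divisor's leading term divides it; move 1/2y^3 to the remainder.
  leading term y: no divisor's leading term divides it; move -127/49y to the remainder.
  leading term 1: no divisor's leading term divides it; move 44/49 to the remainder.
  remainder -2/7x + 1/2y^3 - 127/49y + 44/49 ≠ 0; add g_3 = -2/7x + 1/2y^3 - 127/49y + 44/49 to the basis.

S(f_1,g_3): lcm = xy. S = 7/4y^4 - 127/14y^2 + 30/7y - 2/7.
  leading term y^4: no divisor's leading term divides it; move 7/4y^4 to the remainder.
  leading term y^2: no divisor's leading term divides it; move -127/14y^2 to the remainder.
  leading term y: no divisor's leading term divides it; move 30/7y to the remainder.
  leading term 1: no divisor's leading term divides it; move -2/7 to the remainder.
  remainder 7/4y^4 - 127/14y^2 + 30/7y - 2/7 ≠ 0; add g_4 = 7/4y^4 - 127/14y^2 + 30/7y - 2/7 to the basis.

The other S-polynomials (S(f_2,g_3), S(f_1,g_4), S(f_2,g_4), S(g_3,g_4)) all reduce to 0 modulo the current basis, so we have a Gröbner basis.
Inter-reduce: drop elements whose leading term is divisible by another's, tail-reduce, and make monic.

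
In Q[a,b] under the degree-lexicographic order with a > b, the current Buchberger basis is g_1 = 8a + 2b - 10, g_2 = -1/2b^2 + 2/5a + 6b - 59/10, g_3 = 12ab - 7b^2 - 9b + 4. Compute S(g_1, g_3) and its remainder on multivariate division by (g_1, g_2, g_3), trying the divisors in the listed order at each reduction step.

lcm(LM(g_1), LM(g_3)) = ab.
S = (lcm/LT(g_1))·g_1 − (lcm/LT(g_3))·g_3 = 5/6b^2 - 1/2b - 1/3.
Reduce S modulo (g_1, g_2, g_3) in that order:
  leading term b^2: subtract (-5/3)·g_2 from 5/6b^2 - 1/2b - 1/3 → 2/3a + 19/2b - 61/6
  leading term a: subtract (1/12)·g_1 from 2/3a + 19/2b - 61/6 → 28/3b - 28/3
  leading term b: no divisor's leading term divides it; move 28/3b to the remainder.
  leading term 1: no divisor's leading term divides it; move -28/3 to the remainder.
The remainder 28/3b - 28/3 is nonzero, so it would be added as the next basis element.

S(g_1, g_3) = 5/6b^2 - 1/2b - 1/3; remainder on division = 28/3b - 28/3.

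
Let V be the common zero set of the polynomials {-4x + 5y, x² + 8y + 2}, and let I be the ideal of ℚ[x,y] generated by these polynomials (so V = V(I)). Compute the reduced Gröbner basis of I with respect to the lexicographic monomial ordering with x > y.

G = {x - 5/4y, y² + 128/25y + 32/25}

f_1 = -4x + 5y, LT = x.
f_2 = x² + 8y + 2, LT = x².

S(f_1,f_2): lcm = x². S = -5/4xy - 8y - 2.
  reduce S modulo (f_1, f_2):
  remainder -25/16y² - 8y - 2 ≠ 0; add g_3 = -25/16y² - 8y - 2 to the basis.

The other S-polynomials (S(f_1,g_3), S(f_2,g_3)) all reduce to 0 modulo the current basis, so we have a Gröbner basis.
Inter-reduce: drop elements whose leading term is divisible by another's, tail-reduce, and make monic.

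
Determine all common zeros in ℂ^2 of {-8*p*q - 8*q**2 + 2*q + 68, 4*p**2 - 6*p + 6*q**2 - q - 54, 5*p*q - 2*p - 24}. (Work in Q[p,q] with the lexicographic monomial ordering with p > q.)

Compute a lex Gröbner basis by Buchberger's algorithm.
f_1 = -8*p*q - 8*q**2 + 2*q + 68, LT = p*q.
f_2 = 4*p**2 - 6*p + 6*q**2 - q - 54, LT = p**2.
f_3 = 5*p*q - 2*p - 24, LT = p*q.

S(f_1,f_2): lcm = p**2*q. S = p*q**2 + 5/4*p*q - 17/2*p - 3/2*q**3 + 1/4*q**2 + 27/2*q.
  reduce S modulo (f_1, f_2, f_3):
  remainder -17/2*p - 5/2*q**3 - 3/4*q**2 + 357/16*q + 85/8 ≠ 0; add h_4 = -17/2*p - 5/2*q**3 - 3/4*q**2 + 357/16*q + 85/8 to the basis.

S(f_1,f_3): lcm = p*q. S = 2/5*p + q**2 - 1/4*q - 37/10.
  reduce S modulo (f_1, f_2, f_3, h_4):
  remainder -2/17*q**3 + 82/85*q**2 + 4/5*q - 16/5 ≠ 0; add h_5 = -2/17*q**3 + 82/85*q**2 + 4/5*q - 16/5 to the basis.

S(f_2,f_3): lcm = p**2*q. S = 2/5*p**2 - 3/2*p*q + 24/5*p + 3/2*q**3 - 1/4*q**2 - 27/2*q.
  reduce S modulo (f_1, f_2, f_3, h_4, h_5):
  remainder -11/20*q**2 - 1/5*q + 9/5 ≠ 0; add h_6 = -11/20*q**2 - 1/5*q + 9/5 to the basis.

S(f_1,h_4): lcm = p*q. S = -5/17*q**4 - 3/34*q**3 + 29/8*q**2 + q - 17/2.
  reduce S modulo (f_1, f_2, f_3, h_4, h_5, h_6):
  remainder -25/22*q - 25/11 ≠ 0; add h_7 = -25/22*q - 25/11 to the basis.

The other S-polynomials (S(f_2,h_4), S(f_3,h_4), S(f_1,h_5), S(f_2,h_5), S(f_3,h_5), S(h_4,h_5), S(f_1,h_6), S(f_2,h_6), S(f_3,h_6), S(h_4,h_6), S(h_5,h_6), S(f_1,h_7), S(f_2,h_7), S(f_3,h_7), S(h_4,h_7), S(h_5,h_7), S(h_6,h_7)) all reduce to 0 modulo the current basis, so we have a Gröbner basis.
Inter-reduce: drop elements whose leading term is divisible by another's, tail-reduce, and make monic.
Reduced Gröbner basis: {p + 2, q + 2}.

Elimination: the polynomial q + 2 lies in the elimination ideal for q, so q ∈ {-2}. For each such q, the remaining basis elements (now univariate) give the rest of the solution.
  q = -2: the earlier basis element becomes p + 2 = 0, giving p = -2 — point (-2, -2).

{(-2, -2)}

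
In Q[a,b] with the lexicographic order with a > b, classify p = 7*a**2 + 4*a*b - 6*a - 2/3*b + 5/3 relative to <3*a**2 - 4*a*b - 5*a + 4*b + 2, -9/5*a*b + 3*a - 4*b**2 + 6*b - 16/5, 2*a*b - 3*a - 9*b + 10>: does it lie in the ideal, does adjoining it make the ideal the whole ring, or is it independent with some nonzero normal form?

Adjoining 7*a**2 + 4*a*b - 6*a - 2/3*b + 5/3 makes the ideal the whole ring: the system is inconsistent.

First compute the reduced Gröbner basis of I by Buchberger's algorithm.
f_1 = 3*a**2 - 4*a*b - 5*a + 4*b + 2, LT = a**2.
f_2 = -9/5*a*b + 3*a - 4*b**2 + 6*b - 16/5, LT = a*b.
f_3 = 2*a*b - 3*a - 9*b + 10, LT = a*b.

S(f_1,f_2): lcm = a**2*b. S = 5/3*a**2 - 32/9*a*b**2 + 5/3*a*b - 16/9*a + 4/3*b**2 + 2/3*b.
  leading term a**2: subtract (5/9)·f_1 from 5/3*a**2 - 32/9*a*b**2 + 5/3*a*b - 16/9*a + 4/3*b**2 + 2/3*b → -32/9*a*b**2 + 35/9*a*b + a + 4/3*b**2 - 14/9*b - 10/9
  leading term a*b**2: subtract (160/81*b)·f_2 from -32/9*a*b**2 + 35/9*a*b + a + 4/3*b**2 - 14/9*b - 10/9 → -55/27*a*b + a + 640/81*b**3 - 284/27*b**2 + 386/81*b - 10/9
  leading term a*b: subtract (275/243)·f_2 from -55/27*a*b + a + 640/81*b**3 - 284/27*b**2 + 386/81*b - 10/9 → -194/81*a + 640/81*b**3 - 1456/243*b**2 - 164/81*b + 610/243
  leading term a: no divisor's leading term divides it; move -194/81*a to the remainder.
  leading term b**3: no divisor's leading term divides it; move 640/81*b**3 to the remainder.
  leading term b**2: no divisor's leading term divides it; move -1456/243*b**2 to the remainder.
  leading term b: no divisor's leading term divides it; move -164/81*b to the remainder.
  leading term 1: no divisor's leading term divides it; move 610/243 to the remainder.
  remainder -194/81*a + 640/81*b**3 - 1456/243*b**2 - 164/81*b + 610/243 ≠ 0; add h_4 = -194/81*a + 640/81*b**3 - 1456/243*b**2 - 164/81*b + 610/243 to the basis.

S(f_1,f_3): lcm = a**2*b. S = 3/2*a**2 - 4/3*a*b**2 + 17/6*a*b - 5*a + 4/3*b**2 + 2/3*b.
  leading term a**2: subtract (1/2)·f_1 from 3/2*a**2 - 4/3*a*b**2 + 17/6*a*b - 5*a + 4/3*b**2 + 2/3*b → -4/3*a*b**2 + 29/6*a*b - 5/2*a + 4/3*b**2 - 4/3*b - 1
  leading term a*b**2: subtract (20/27*b)·f_2 from -4/3*a*b**2 + 29/6*a*b - 5/2*a + 4/3*b**2 - 4/3*b - 1 → 47/18*a*b - 5/2*a + 80/27*b**3 - 28/9*b**2 + 28/27*b - 1
  leading term a*b: subtract (-235/162)·f_2 from 47/18*a*b - 5/2*a + 80/27*b**3 - 28/9*b**2 + 28/27*b - 1 → 50/27*a + 80/27*b**3 - 722/81*b**2 + 263/27*b - 457/81
  leading term a: subtract (-75/97)·h_4 from 50/27*a + 80/27*b**3 - 722/81*b**2 + 263/27*b - 457/81 → 880/97*b**3 - 1314/97*b**2 + 793/97*b - 359/97
  leading term b**3: no divisor's leading term divides it; move 880/97*b**3 to the remainder.
  leading term b**2: no divisor's leading term divides it; move -1314/97*b**2 to the remainder.
  leading term b: no divisor's leading term divides it; move 793/97*b to the remainder.
  leading term 1: no divisor's leading term divides it; move -359/97 to the remainder.
  remainder 880/97*b**3 - 1314/97*b**2 + 793/97*b - 359/97 ≠ 0; add h_5 = 880/97*b**3 - 1314/97*b**2 + 793/97*b - 359/97 to the basis.

S(f_2,f_3): lcm = a*b. S = -1/6*a + 20/9*b**2 + 7/6*b - 29/9.
  leading term a: subtract (27/388)·h_4 from -1/6*a + 20/9*b**2 + 7/6*b - 29/9 → -160/291*b**3 + 256/97*b**2 + 761/582*b - 659/194
  leading term b**3: subtract (-2/33)·h_5 from -160/291*b**3 + 256/97*b**2 + 761/582*b - 659/194 → 20/11*b**2 + 119/66*b - 239/66
  leading term b**2: no divisor's leading term divides it; move 20/11*b**2 to the remainder.
  leading term b: no divisor's leading term divides it; move 119/66*b to the remainder.
  leading term 1: no divisor's leading term divides it; move -239/66 to the remainder.
  remainder 20/11*b**2 + 119/66*b - 239/66 ≠ 0; add h_6 = 20/11*b**2 + 119/66*b - 239/66 to the basis.

S(f_1,h_4): lcm = a**2. S = 320/97*a*b**3 - 728/291*a*b**2 - 634/291*a*b - 60/97*a + 4/3*b + 2/3.
  leading term a*b**3: subtract (-1600/873*b**2)·f_2 from 320/97*a*b**3 - 728/291*a*b**2 - 634/291*a*b - 60/97*a + 4/3*b + 2/3 → 872/291*a*b**2 - 634/291*a*b - 60/97*a - 6400/873*b**4 + 3200/291*b**3 - 5120/873*b**2 + 4/3*b + 2/3
  leading term a*b**2: subtract (-4360/2619*b)·f_2 from 872/291*a*b**2 - 634/291*a*b - 60/97*a - 6400/873*b**4 + 3200/291*b**3 - 5120/873*b**2 + 4/3*b + 2/3 → 2458/873*a*b - 60/97*a - 6400/873*b**4 + 11360/2619*b**3 + 400/97*b**2 - 10460/2619*b + 2/3
  leading term a*b: subtract (-12290/7857)·f_2 from 2458/873*a*b - 60/97*a - 6400/873*b**4 + 11360/2619*b**3 + 400/97*b**2 - 10460/2619*b + 2/3 → 110/27*a - 6400/873*b**4 + 11360/2619*b**3 - 16760/7857*b**2 + 14120/2619*b - 34090/7857
  leading term a: subtract (-165/97)·h_4 from 110/27*a - 6400/873*b**4 + 11360/2619*b**3 - 16760/7857*b**2 + 14120/2619*b - 34090/7857 → -6400/873*b**4 + 160/9*b**3 - 10760/873*b**2 + 1700/873*b - 20/291
  leading term b**4: subtract (-80/99*b)·h_5 from -6400/873*b**4 + 160/9*b**3 - 10760/873*b**2 + 1700/873*b - 20/291 → 65600/9603*b**3 - 54920/9603*b**2 - 3340/3201*b - 20/291
  leading term b**3: subtract (820/1089)·h_5 from 65600/9603*b**3 - 54920/9603*b**2 - 3340/3201*b - 20/291 → 4880/1089*b**2 - 7840/1089*b + 2960/1089
  leading term b**2: subtract (244/99)·h_6 from 4880/1089*b**2 - 7840/1089*b + 2960/1089 → -3458/297*b + 3458/297
  leading term b: no divisor's leading term divides it; move -3458/297*b to the remainder.
  leading term 1: no divisor's leading term divides it; move 3458/297 to the remainder.
  remainder -3458/297*b + 3458/297 ≠ 0; add h_7 = -3458/297*b + 3458/297 to the basis.

The other S-polynomials (S(f_2,h_4), S(f_3,h_4), S(f_1,h_5), S(f_2,h_5), S(f_3,h_5), S(h_4,h_5), S(f_1,h_6), S(f_2,h_6), S(f_3,h_6), S(h_4,h_6), S(h_5,h_6), S(f_1,h_7), S(f_2,h_7), S(f_3,h_7), S(h_4,h_7), S(h_5,h_7), S(h_6,h_7)) all reduce to 0 modulo the current basis, so we have a Gröbner basis.
Inter-reduce: drop elements whose leading term is divisible by another's, tail-reduce, and make monic.
Reduced Gröbner basis: {a - 1, b - 1}.
Label its elements g_1 = a - 1, g_2 = b - 1.

Reduce p = 7*a**2 + 4*a*b - 6*a - 2/3*b + 5/3 modulo G:
  leading term a**2: subtract (7*a)·g_1 from 7*a**2 + 4*a*b - 6*a - 2/3*b + 5/3 → 4*a*b + a - 2/3*b + 5/3
  leading term a*b: subtract (4*b)·g_1 from 4*a*b + a - 2/3*b + 5/3 → a + 10/3*b + 5/3
  leading term a: subtract (1)·g_1 from a + 10/3*b + 5/3 → 10/3*b + 8/3
  leading term b: subtract (10/3)·g_2 from 10/3*b + 8/3 → 6
  leading term 1: no divisor's leading term divides it; move 6 to the remainder.
  normal form = 6.
The normal form is nonzero, so p ∉ I. Since p minus its normal form lies in I, I + (p) = I + (r) where r = 6; decide whether this ideal is the whole ring.
Here r = 6 is a nonzero constant, hence a unit: 1 ∈ I + (p), the Gröbner basis of I + (p) is {1}, and the enlarged system has no common solution — adjoining p is inconsistent.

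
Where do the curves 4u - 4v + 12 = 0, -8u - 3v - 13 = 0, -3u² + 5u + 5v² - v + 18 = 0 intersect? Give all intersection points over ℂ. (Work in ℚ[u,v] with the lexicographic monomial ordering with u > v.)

{(-2, 1)}

Compute a lex Gröbner basis by Buchberger's algorithm.
f_1 = 4u - 4v + 12, LT = u.
f_2 = -8u - 3v - 13, LT = u.
f_3 = -3u² + 5u + 5v² - v + 18, LT = u².

S(f_1,f_2): lcm = u. S = -11/8v + 11/8.
  leading term v: no divisor's leading term divides it; move -11/8v to the remainder.
  leading term 1: no divisor's leading term divides it; move 11/8 to the remainder.
  remainder -11/8v + 11/8 ≠ 0; add h_4 = -11/8v + 11/8 to the basis.

The other S-polynomials (S(f_1,f_3), S(f_2,f_3), S(f_1,h_4), S(f_2,h_4), S(f_3,h_4)) all reduce to 0 modulo the current basis, so we have a Gröbner basis.
Inter-reduce: drop elements whose leading term is divisible by another's, tail-reduce, and make monic.
Reduced Gröbner basis: {u + 2, v - 1}.

A lex Gröbner basis eliminates variables successively. Here v - 1 depends only on v, with roots {1}; lifting each root through the earlier basis elements recovers the full solutions.
  v = 1: the earlier basis element becomes u + 2 = 0, giving u = -2 — point (-2, 1).
Each listed point satisfies every original equation (direct substitution).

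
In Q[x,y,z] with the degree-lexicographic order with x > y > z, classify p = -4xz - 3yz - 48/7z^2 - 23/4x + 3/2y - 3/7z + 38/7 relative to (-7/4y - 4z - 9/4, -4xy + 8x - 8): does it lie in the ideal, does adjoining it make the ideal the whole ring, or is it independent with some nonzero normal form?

First compute the reduced Gröbner basis of I by Buchberger's algorithm.
f_1 = -7/4y - 4z - 9/4, LT = y.
f_2 = -4xy + 8x - 8, LT = xy.

S(f_1,f_2): lcm = xy. S = 16/7xz + 23/7x - 2.
  reduce S modulo (f_1, f_2):
  remainder 16/7xz + 23/7x - 2 ≠ 0; add h_3 = 16/7xz + 23/7x - 2 to the basis.

The other S-polynomials (S(f_1,h_3), S(f_2,h_3)) all reduce to 0 modulo the current basis, so we have a Gröbner basis.
Inter-reduce: drop elements whose leading term is divisible by another's, tail-reduce, and make monic.
Reduced Gröbner basis: {xz + 23/16x - 7/8, y + 16/7z + 9/7}.
Label its elements g_1 = xz + 23/16x - 7/8, g_2 = y + 16/7z + 9/7.

Reduce p = -4xz - 3yz - 48/7z^2 - 23/4x + 3/2y - 3/7z + 38/7 modulo G:
  leading term xz: subtract (-4)·g_1 from -4xz - 3yz - 48/7z^2 - 23/4x + 3/2y - 3/7z + 38/7 → -3yz - 48/7z^2 + 3/2y - 3/7z + 27/14
  leading term yz: subtract (-3z)·g_2 from -3yz - 48/7z^2 + 3/2y - 3/7z + 27/14 → 3/2y + 24/7z + 27/14
  leading term y: subtract (3/2)·g_2 from 3/2y + 24/7z + 27/14 → 0
  normal form = 0.
Since the normal form is 0, p ∈ I.

-4xz - 3yz - 48/7z^2 - 23/4x + 3/2y - 3/7z + 38/7 lies in I (it reduces to 0).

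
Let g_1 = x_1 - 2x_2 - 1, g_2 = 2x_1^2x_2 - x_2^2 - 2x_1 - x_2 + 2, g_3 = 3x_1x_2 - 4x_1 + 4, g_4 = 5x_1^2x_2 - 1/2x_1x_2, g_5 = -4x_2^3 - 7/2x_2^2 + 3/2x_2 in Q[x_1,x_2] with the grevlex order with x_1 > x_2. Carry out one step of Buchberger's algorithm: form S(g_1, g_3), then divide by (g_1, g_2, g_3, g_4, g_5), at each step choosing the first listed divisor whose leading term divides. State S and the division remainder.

S(g_1, g_3) = -2x_2^2 + 4/3x_1 - x_2 - 4/3; remainder on division = -2x_2^2 + 5/3x_2.

lcm(LM(g_1), LM(g_3)) = x_1x_2.
S = (lcm/LT(g_1))·g_1 − (lcm/LT(g_3))·g_3 = -2x_2^2 + 4/3x_1 - x_2 - 4/3.
Reduce S modulo (g_1, g_2, g_3, g_4, g_5) in that order:
  leading term x_2^2: no divisor's leading term divides it; move -2x_2^2 to the remainder.
  leading term x_1: subtract (4/3)·g_1 from 4/3x_1 - x_2 - 4/3 → 5/3x_2
  leading term x_2: no divisor's leading term divides it; move 5/3x_2 to the remainder.
The remainder -2x_2^2 + 5/3x_2 is nonzero, so it would be added as the next basis element.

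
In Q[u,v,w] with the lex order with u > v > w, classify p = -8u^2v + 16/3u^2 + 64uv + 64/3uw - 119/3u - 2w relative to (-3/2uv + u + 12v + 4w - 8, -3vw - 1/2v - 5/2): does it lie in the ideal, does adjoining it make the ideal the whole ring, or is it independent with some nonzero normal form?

-8u^2v + 16/3u^2 + 64uv + 64/3uw - 119/3u - 2w is independent of I; its normal form modulo I is 3u - 2w.

First compute the reduced Gröbner basis of I by Buchberger's algorithm.
f_1 = -3/2uv + u + 12v + 4w - 8, LT = uv.
f_2 = -3vw - 1/2v - 5/2, LT = vw.

S(f_1,f_2): lcm = uvw. S = -1/6uv - 2/3uw - 5/6u - 8vw - 8/3w^2 + 16/3w.
  reduce S modulo (f_1, f_2):
  remainder -2/3uw - 17/18u - 8/3w^2 + 44/9w + 68/9 ≠ 0; add h_3 = -2/3uw - 17/18u - 8/3w^2 + 44/9w + 68/9 to the basis.

The other S-polynomials (S(f_1,h_3), S(f_2,h_3)) all reduce to 0 modulo the current basis, so we have a Gröbner basis.
Inter-reduce: drop elements whose leading term is divisible by another's, tail-reduce, and make monic.
Reduced Gröbner basis: {uv - 2/3u - 8v - 8/3w + 16/3, uw + 17/12u + 4w^2 - 22/3w - 34/3, vw + 1/6v + 5/6}.
Label its elements g_1 = uv - 2/3u - 8v - 8/3w + 16/3, g_2 = uw + 17/12u + 4w^2 - 22/3w - 34/3, g_3 = vw + 1/6v + 5/6.

Reduce p = -8u^2v + 16/3u^2 + 64uv + 64/3uw - 119/3u - 2w modulo G:
  leading term u^2v: subtract (-8u)·g_1 from -8u^2v + 16/3u^2 + 64uv + 64/3uw - 119/3u - 2w → 3u - 2w
  leading term u: no divisor's leading term divides it; move 3u to the remainder.
  leading term w: no divisor's leading term divides it; move -2w to the remainder.
  normal form = 3u - 2w.
The normal form is nonzero, so p ∉ I. Since p minus its normal form lies in I, I + (p) = I + (r) where r = 3u - 2w; decide whether this ideal is the whole ring.
Run Buchberger on G together with r (pairs among the g_i already reduce to 0 since G is a Gröbner basis):
g_1 = uv - 2/3u - 8v - 8/3w + 16/3, LT = uv.
g_2 = uw + 17/12u + 4w^2 - 22/3w - 34/3, LT = uw.
g_3 = vw + 1/6v + 5/6, LT = vw.
r = 3u - 2w, LT = u.

S(g_1,r): lcm = uv. S = -2/3u + 2/3vw - 8v - 8/3w + 16/3.
  reduce S modulo (g_1, g_2, g_3, r):
  remainder -73/9v - 28/9w + 43/9 ≠ 0; add m_5 = -73/9v - 28/9w + 43/9 to the basis.

S(g_2,r): lcm = uw. S = 17/12u + 14/3w^2 - 22/3w - 34/3.
  reduce S modulo (g_1, g_2, g_3, r, m_5):
  remainder 14/3w^2 - 115/18w - 34/3 ≠ 0; add m_6 = 14/3w^2 - 115/18w - 34/3 to the basis.

The other S-polynomials (S(g_1,g_2), S(g_1,g_3), S(g_2,g_3), S(g_3,r), S(g_1,m_5), S(g_2,m_5), S(g_3,m_5), S(r,m_5), S(g_1,m_6), S(g_2,m_6), S(g_3,m_6), S(r,m_6), S(m_5,m_6)) all reduce to 0 modulo the current basis, so we have a Gröbner basis.
Inter-reduce: drop elements whose leading term is divisible by another's, tail-reduce, and make monic.
Reduced Gröbner basis: {u - 2/3w, v + 28/73w - 43/73, w^2 - 115/84w - 17/7}.
The reduced Gröbner basis of I + (p) is {u - 2/3w, v + 28/73w - 43/73, w^2 - 115/84w - 17/7} ≠ {1}, a proper ideal, so the enlarged system stays consistent: p is independent of I, with normal form 3u - 2w.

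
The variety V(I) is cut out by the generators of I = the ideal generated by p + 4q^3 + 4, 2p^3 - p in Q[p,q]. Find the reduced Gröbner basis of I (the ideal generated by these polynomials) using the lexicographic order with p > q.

G = {p + 4q^3 + 4, q^9 + 3q^6 + 95/32q^3 + 31/32}

f_1 = p + 4q^3 + 4, LT = p.
f_2 = 2p^3 - p, LT = p^3.

S(f_1,f_2): lcm = p^3. S = 4p^2q^3 + 4p^2 + 1/2p.
  leading term p^2q^3: subtract (4pq^3)·f_1 from 4p^2q^3 + 4p^2 + 1/2p → 4p^2 - 16pq^6 - 16pq^3 + 1/2p
  leading term p^2: subtract (4p)·f_1 from 4p^2 - 16pq^6 - 16pq^3 + 1/2p → -16pq^6 - 32pq^3 - 31/2p
  leading term pq^6: subtract (-16q^6)·f_1 from -16pq^6 - 32pq^3 - 31/2p → -32pq^3 - 31/2p + 64q^9 + 64q^6
  leading term pq^3: subtract (-32q^3)·f_1 from -32pq^3 - 31/2p + 64q^9 + 64q^6 → -31/2p + 64q^9 + 192q^6 + 128q^3
  leading term p: subtract (-31/2)·f_1 from -31/2p + 64q^9 + 192q^6 + 128q^3 → 64q^9 + 192q^6 + 190q^3 + 62
  leading term q^9: no divisor's leading term divides it; move 64q^9 to the remainder.
  leading term q^6: no divisor's leading term divides it; move 192q^6 to the remainder.
  leading term q^3: no divisor's leading term divides it; move 190q^3 to the remainder.
  leading term 1: no divisor's leading term divides it; move 62 to the remainder.
  remainder 64q^9 + 192q^6 + 190q^3 + 62 ≠ 0; add g_3 = 64q^9 + 192q^6 + 190q^3 + 62 to the basis.

The other S-polynomials (S(f_1,g_3), S(f_2,g_3)) all reduce to 0 modulo the current basis, so we have a Gröbner basis.
Inter-reduce: drop elements whose leading term is divisible by another's, tail-reduce, and make monic.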